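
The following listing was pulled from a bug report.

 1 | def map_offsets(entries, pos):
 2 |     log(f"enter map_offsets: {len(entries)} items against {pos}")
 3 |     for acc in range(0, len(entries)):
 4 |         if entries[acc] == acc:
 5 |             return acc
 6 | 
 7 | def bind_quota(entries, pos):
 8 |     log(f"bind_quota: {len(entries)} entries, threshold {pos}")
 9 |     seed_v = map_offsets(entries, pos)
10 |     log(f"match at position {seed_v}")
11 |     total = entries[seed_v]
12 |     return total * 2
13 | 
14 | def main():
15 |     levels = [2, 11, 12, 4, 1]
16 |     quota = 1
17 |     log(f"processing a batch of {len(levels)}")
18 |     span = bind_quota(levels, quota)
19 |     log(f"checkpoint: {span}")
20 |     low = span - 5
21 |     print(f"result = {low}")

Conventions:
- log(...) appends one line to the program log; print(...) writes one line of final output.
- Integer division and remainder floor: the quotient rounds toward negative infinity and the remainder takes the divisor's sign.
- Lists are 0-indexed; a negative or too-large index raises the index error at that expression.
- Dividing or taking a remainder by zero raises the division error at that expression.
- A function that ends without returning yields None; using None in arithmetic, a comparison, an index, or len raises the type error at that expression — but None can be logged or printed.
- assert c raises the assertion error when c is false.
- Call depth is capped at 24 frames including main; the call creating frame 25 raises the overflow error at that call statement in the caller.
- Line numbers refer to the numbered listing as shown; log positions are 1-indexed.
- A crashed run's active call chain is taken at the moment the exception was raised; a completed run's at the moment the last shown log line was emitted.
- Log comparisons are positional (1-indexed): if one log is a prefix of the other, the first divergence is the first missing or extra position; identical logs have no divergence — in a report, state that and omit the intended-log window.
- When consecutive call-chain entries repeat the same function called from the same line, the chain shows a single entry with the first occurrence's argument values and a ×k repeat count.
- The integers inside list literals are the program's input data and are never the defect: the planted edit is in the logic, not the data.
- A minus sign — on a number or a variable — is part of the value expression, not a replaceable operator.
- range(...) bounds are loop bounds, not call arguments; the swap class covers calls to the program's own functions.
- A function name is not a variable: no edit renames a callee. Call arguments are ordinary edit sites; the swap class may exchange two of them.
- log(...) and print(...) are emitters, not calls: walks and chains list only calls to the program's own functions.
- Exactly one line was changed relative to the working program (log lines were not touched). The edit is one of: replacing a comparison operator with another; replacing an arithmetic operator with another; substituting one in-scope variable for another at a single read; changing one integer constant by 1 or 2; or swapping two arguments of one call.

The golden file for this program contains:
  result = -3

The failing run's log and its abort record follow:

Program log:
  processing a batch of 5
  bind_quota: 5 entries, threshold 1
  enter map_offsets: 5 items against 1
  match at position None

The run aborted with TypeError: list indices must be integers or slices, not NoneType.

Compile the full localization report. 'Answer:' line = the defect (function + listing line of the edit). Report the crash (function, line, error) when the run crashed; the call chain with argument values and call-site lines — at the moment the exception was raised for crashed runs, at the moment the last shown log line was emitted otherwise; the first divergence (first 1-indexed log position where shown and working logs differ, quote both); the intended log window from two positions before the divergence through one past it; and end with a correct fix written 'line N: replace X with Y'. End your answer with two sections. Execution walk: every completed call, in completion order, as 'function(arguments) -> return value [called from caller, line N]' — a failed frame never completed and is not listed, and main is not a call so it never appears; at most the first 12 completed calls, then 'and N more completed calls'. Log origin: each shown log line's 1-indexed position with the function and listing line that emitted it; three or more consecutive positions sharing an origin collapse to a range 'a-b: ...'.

Answer: the defect is in map_offsets at line 4.
Key observation: Position 4 is the first bad log line: 'match at position None' should read 'match at position 4'.
Crash: bind_quota, line 11, TypeError.
Call chain: main -> bind_quota([2, 11, 12, 4, 1], 1) (called at line 18).
First divergence: position 4 — shown 'match at position None', intended 'match at position 4'.
Intended log window:
  2: bind_quota: 5 entries, threshold 1
  3: enter map_offsets: 5 items against 1
  4: match at position 4
  5: checkpoint: 2
Execution walk:
  map_offsets([2, 11, 12, 4, 1], 1) -> None  [called from bind_quota, line 9]
Log origins:
  1: logged in main at line 17
  2: logged in bind_quota at line 8
  3: logged in map_offsets at line 2
  4: logged in bind_quota at line 10
A correct fix: line 4: replace `entries[acc] == acc` with `entries[acc] == pos`.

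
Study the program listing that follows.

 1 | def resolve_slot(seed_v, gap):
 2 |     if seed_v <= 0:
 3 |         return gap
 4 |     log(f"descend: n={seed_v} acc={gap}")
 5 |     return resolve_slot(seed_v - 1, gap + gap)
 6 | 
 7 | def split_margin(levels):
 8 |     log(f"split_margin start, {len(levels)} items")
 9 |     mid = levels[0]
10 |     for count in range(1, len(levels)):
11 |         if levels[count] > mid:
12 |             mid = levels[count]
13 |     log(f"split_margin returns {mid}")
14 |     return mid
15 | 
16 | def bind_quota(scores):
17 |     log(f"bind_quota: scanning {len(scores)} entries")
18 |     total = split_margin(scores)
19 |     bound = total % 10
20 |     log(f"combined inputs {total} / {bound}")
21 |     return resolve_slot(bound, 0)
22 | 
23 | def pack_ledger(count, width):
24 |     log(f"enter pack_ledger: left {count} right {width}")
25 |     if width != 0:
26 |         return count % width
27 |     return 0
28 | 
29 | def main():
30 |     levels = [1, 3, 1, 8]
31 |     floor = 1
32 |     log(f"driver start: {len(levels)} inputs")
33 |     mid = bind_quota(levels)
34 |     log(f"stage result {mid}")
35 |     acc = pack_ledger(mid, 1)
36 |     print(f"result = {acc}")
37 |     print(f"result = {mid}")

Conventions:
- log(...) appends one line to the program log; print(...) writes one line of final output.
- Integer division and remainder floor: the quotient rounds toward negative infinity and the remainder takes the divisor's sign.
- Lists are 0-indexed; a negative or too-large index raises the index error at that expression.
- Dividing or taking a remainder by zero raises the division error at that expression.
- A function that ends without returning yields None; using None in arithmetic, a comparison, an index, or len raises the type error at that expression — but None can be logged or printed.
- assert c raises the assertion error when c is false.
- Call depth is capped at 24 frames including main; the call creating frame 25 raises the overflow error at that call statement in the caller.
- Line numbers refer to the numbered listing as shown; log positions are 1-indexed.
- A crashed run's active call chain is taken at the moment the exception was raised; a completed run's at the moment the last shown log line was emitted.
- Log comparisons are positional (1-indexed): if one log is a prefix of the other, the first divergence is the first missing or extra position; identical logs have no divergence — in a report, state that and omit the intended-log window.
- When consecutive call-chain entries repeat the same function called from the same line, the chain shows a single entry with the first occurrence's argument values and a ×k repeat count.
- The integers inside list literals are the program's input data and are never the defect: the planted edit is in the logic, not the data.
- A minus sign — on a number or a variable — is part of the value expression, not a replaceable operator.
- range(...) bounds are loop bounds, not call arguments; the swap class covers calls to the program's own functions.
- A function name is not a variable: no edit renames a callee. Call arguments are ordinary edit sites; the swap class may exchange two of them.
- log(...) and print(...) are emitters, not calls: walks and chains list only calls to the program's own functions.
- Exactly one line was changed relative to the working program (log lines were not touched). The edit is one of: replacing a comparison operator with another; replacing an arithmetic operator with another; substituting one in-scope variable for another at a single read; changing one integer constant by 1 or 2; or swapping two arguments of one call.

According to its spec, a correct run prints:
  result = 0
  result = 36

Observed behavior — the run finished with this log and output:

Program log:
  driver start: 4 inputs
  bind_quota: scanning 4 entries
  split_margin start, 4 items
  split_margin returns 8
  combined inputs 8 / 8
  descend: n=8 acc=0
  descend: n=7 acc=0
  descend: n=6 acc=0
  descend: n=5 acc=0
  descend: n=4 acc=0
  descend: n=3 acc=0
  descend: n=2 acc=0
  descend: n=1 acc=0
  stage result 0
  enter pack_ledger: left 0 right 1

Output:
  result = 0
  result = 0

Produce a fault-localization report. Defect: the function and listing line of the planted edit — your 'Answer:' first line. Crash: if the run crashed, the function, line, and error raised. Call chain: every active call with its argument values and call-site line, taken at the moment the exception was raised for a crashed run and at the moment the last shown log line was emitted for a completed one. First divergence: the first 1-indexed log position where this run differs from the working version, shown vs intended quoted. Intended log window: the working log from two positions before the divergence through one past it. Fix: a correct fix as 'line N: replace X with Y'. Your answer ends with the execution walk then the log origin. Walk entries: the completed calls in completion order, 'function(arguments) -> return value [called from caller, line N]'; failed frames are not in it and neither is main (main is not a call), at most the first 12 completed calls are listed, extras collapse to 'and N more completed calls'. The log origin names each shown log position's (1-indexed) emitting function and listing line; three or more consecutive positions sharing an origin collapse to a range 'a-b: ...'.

Answer: the defect is in resolve_slot at line 5.
Core observation: At log position 7 the runs split — shown 'descend: n=7 acc=0', but the working version logs 'descend: n=7 acc=8'.
Call chain: main -> pack_ledger(0, 1) (called at line 35).
First divergence: position 7 — shown 'descend: n=7 acc=0', intended 'descend: n=7 acc=8'.
Intended log window:
  5: combined inputs 8 / 8
  6: descend: n=8 acc=0
  7: descend: n=7 acc=8
  8: descend: n=6 acc=15
Execution walk:
  split_margin([1, 3, 1, 8]) -> 8  [called from bind_quota, line 18]
  resolve_slot(0, 0) -> 0  [called from resolve_slot, line 5]
  resolve_slot(1, 0) -> 0  [called from resolve_slot, line 5]
  resolve_slot(2, 0) -> 0  [called from resolve_slot, line 5]
  resolve_slot(3, 0) -> 0  [called from resolve_slot, line 5]
  resolve_slot(4, 0) -> 0  [called from resolve_slot, line 5]
  resolve_slot(5, 0) -> 0  [called from resolve_slot, line 5]
  resolve_slot(6, 0) -> 0  [called from resolve_slot, line 5]
  resolve_slot(7, 0) -> 0  [called from resolve_slot, line 5]
  resolve_slot(8, 0) -> 0  [called from bind_quota, line 21]
  bind_quota([1, 3, 1, 8]) -> 0  [called from main, line 33]
  pack_ledger(0, 1) -> 0  [called from main, line 35]
Log origins:
  1: from main, line 32
  2: from bind_quota, line 17
  3: from split_margin, line 8
  4: from split_margin, line 13
  5: from bind_quota, line 20
  6-13: from resolve_slot, line 4
  14: from main, line 34
  15: from pack_ledger, line 24
A correct fix: line 5: replace `gap + gap` with `gap + seed_v`.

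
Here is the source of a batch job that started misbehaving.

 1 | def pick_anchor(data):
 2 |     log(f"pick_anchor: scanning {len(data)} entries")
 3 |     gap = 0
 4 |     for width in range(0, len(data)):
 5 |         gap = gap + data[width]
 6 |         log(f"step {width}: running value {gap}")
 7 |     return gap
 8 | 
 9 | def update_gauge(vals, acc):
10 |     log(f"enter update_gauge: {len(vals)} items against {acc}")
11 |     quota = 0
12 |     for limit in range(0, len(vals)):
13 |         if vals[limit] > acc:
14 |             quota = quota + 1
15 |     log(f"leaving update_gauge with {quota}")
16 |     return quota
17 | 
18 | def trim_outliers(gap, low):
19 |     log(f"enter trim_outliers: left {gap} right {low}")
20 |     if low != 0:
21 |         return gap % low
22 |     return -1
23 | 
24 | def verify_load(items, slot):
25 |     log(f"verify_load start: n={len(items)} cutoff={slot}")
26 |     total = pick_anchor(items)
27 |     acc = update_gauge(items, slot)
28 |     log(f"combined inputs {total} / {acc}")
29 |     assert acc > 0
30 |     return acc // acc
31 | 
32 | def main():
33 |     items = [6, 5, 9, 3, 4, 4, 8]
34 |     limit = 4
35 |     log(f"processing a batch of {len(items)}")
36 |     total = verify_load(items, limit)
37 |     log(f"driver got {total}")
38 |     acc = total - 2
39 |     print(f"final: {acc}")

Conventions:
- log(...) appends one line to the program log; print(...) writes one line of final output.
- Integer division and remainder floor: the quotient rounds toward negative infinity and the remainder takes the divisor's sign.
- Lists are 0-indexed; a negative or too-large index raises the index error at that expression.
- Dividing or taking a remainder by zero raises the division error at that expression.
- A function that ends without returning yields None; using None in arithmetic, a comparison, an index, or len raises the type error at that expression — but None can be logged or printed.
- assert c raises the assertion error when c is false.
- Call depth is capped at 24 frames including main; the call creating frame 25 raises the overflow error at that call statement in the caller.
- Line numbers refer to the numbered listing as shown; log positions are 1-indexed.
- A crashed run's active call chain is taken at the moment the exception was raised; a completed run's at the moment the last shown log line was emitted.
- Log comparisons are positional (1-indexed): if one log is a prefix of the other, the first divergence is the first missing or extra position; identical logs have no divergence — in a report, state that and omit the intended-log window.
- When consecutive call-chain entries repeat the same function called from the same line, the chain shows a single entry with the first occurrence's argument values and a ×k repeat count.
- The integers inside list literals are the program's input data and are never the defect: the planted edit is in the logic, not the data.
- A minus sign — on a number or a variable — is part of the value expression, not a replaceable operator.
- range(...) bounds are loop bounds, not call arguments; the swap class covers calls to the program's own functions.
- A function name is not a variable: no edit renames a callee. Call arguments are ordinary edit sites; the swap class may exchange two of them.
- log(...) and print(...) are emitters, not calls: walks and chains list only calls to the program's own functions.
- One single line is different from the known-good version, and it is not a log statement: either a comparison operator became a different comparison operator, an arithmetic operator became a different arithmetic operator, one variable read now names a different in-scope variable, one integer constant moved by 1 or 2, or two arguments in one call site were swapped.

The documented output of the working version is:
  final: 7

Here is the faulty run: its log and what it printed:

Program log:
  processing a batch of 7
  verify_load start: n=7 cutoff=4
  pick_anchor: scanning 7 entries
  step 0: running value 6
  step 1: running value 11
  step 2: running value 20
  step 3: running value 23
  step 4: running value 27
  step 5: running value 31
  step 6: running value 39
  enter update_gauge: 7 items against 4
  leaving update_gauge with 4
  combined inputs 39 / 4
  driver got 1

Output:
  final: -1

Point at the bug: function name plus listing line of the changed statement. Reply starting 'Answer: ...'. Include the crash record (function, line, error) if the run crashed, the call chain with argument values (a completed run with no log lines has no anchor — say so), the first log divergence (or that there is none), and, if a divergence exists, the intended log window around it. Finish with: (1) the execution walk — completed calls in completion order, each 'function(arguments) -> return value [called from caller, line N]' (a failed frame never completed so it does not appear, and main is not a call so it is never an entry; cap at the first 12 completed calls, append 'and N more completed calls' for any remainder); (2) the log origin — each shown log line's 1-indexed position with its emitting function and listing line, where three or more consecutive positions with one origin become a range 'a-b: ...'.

Answer: the defect is in verify_load at line 30.
Core observation: Log line 14 is where behavior first shows: 'driver got 1' appears instead of 'driver got 9'.
Call chain: main.
First divergence: position 14 — the shown line 'driver got 1' should read 'driver got 9'.
Intended log window:
  12: leaving update_gauge with 4
  13: combined inputs 39 / 4
  14: driver got 9
Execution walk:
  pick_anchor([6, 5, 9, 3, 4, 4, 8]) -> 39  [called from verify_load, line 26]
  update_gauge([6, 5, 9, 3, 4, 4, 8], 4) -> 4  [called from verify_load, line 27]
  verify_load([6, 5, 9, 3, 4, 4, 8], 4) -> 1  [called from main, line 36]
Origin of each log line:
  1 — main, line 35
  2 — verify_load, line 25
  3 — pick_anchor, line 2
  4-10 — pick_anchor, line 6
  11 — update_gauge, line 10
  12 — update_gauge, line 15
  13 — verify_load, line 28
  14 — main, line 37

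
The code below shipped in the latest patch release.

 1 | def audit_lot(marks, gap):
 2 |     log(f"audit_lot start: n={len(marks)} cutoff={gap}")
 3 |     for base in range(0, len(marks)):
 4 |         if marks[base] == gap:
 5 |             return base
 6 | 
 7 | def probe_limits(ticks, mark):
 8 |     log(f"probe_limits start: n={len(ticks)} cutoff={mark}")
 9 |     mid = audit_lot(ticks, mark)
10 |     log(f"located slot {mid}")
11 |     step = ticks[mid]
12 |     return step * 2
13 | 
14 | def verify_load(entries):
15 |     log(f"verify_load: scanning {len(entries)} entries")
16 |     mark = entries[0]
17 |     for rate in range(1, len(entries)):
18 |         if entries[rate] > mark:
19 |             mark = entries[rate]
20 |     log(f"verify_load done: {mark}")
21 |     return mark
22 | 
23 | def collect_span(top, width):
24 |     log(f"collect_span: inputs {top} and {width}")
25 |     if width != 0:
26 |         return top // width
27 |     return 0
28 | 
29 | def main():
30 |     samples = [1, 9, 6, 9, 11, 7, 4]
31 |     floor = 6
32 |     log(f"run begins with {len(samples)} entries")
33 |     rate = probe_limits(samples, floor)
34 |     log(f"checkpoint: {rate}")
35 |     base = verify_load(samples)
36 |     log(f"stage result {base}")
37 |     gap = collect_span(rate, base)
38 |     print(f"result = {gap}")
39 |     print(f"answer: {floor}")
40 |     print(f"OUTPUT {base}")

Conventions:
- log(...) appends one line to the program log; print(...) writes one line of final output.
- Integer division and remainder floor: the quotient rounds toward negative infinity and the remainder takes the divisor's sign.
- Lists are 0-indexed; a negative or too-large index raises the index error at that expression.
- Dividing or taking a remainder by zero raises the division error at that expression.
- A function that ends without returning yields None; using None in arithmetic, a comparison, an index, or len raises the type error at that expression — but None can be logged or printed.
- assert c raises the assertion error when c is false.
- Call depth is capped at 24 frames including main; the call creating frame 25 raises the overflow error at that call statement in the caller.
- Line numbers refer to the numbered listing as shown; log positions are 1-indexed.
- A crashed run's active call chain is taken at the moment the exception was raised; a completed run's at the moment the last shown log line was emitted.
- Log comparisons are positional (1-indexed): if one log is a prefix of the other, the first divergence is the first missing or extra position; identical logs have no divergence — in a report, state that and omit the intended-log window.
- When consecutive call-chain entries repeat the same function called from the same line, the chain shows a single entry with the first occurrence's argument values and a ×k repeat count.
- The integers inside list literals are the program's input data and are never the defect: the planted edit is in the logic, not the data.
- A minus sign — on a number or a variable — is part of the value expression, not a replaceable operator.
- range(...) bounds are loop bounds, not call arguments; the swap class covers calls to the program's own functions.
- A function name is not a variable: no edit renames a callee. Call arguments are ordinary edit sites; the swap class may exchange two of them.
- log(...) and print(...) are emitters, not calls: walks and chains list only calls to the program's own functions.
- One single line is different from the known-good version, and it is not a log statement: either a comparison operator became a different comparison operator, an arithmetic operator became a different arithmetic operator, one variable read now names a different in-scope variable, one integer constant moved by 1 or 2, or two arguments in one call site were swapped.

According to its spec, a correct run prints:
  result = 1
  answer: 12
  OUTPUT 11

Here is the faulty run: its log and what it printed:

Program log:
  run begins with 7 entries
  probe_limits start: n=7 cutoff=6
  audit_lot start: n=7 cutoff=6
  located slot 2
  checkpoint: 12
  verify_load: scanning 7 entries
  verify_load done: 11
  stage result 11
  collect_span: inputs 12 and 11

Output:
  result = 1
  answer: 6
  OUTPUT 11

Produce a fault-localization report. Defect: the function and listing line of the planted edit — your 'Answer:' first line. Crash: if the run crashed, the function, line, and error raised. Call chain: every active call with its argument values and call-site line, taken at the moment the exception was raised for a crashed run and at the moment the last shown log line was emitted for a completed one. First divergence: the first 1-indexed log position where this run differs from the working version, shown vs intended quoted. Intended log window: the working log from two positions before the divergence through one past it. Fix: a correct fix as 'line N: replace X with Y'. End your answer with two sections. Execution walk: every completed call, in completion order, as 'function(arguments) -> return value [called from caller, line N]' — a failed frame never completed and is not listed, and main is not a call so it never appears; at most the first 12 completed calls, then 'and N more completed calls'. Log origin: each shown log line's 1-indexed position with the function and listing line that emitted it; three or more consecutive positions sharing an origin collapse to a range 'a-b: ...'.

Answer: the defect is in main at line 39.
The tell: The logs agree in full; only the final output differs.
Call chain: main -> collect_span(12, 11) (called at line 37).
First divergence: there is none — every log position agrees.
Execution walk:
  audit_lot([1, 9, 6, 9, 11, 7, 4], 6) -> 2  [called from probe_limits, line 9]
  probe_limits([1, 9, 6, 9, 11, 7, 4], 6) -> 12  [called from main, line 33]
  verify_load([1, 9, 6, 9, 11, 7, 4]) -> 11  [called from main, line 35]
  collect_span(12, 11) -> 1  [called from main, line 37]
Origin of each log line:
  1: emitted by main (line 32)
  2: emitted by probe_limits (line 8)
  3: emitted by audit_lot (line 2)
  4: emitted by probe_limits (line 10)
  5: emitted by main (line 34)
  6: emitted by verify_load (line 15)
  7: emitted by verify_load (line 20)
  8: emitted by main (line 36)
  9: emitted by collect_span (line 24)
A correct fix: line 39: replace `floor` with `rate`.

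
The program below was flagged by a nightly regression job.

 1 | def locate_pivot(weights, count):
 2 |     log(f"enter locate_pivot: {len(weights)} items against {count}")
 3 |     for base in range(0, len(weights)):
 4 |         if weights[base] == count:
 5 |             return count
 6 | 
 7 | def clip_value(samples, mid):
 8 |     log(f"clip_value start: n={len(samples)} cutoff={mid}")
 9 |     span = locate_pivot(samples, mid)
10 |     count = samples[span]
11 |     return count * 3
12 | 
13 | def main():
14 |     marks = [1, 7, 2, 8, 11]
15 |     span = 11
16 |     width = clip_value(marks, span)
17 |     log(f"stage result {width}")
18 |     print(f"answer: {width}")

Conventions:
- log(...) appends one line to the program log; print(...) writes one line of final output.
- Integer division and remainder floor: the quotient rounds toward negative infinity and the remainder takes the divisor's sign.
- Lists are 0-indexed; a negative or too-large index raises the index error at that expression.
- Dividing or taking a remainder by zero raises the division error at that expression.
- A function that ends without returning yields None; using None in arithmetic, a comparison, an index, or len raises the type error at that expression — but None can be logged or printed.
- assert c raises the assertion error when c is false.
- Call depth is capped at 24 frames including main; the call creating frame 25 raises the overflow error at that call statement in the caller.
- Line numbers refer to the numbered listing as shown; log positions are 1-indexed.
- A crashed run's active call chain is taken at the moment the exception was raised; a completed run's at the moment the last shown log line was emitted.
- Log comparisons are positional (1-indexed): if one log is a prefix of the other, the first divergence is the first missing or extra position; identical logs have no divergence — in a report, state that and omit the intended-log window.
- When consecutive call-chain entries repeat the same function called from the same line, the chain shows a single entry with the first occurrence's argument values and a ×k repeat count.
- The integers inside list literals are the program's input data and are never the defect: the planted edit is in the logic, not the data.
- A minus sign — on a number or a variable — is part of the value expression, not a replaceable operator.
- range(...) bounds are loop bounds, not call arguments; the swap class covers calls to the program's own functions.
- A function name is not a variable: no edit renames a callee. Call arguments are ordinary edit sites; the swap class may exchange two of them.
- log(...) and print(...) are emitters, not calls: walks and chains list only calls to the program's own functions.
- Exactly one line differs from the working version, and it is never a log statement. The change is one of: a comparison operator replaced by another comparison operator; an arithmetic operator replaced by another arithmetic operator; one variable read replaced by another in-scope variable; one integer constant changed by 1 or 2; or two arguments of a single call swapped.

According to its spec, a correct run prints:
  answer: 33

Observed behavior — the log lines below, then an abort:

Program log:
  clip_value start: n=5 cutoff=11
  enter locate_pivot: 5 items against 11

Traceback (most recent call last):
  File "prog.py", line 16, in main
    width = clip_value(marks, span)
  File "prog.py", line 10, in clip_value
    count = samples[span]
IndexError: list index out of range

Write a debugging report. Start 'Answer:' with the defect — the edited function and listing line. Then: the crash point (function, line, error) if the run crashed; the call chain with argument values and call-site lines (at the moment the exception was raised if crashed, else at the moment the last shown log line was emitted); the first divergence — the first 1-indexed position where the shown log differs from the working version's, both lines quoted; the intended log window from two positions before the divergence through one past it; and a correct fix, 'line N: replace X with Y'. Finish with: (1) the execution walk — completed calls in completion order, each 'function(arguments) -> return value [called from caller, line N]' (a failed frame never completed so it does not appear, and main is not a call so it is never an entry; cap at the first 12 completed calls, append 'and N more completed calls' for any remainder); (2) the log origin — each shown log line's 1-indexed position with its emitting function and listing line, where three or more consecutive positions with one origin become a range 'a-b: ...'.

Answer: the defect is in locate_pivot at line 5.
Key fact: The faulty run's log stops after 2 lines; the working version's next line would be 'stage result 33'.
Crash: clip_value, line 10, IndexError.
Call chain: main -> clip_value([1, 7, 2, 8, 11], 11) (called at line 16).
First divergence: position 3 — after 2 matching lines the faulty run goes silent; intended next line 'stage result 33'.
Intended log window:
  1: clip_value start: n=5 cutoff=11
  2: enter locate_pivot: 5 items against 11
  3: stage result 33
Execution walk:
  locate_pivot([1, 7, 2, 8, 11], 11) -> 11  [called from clip_value, line 9]
Log line origins:
  1 — clip_value, line 8
  2 — locate_pivot, line 2
A correct fix: line 5: replace `count` with `base`.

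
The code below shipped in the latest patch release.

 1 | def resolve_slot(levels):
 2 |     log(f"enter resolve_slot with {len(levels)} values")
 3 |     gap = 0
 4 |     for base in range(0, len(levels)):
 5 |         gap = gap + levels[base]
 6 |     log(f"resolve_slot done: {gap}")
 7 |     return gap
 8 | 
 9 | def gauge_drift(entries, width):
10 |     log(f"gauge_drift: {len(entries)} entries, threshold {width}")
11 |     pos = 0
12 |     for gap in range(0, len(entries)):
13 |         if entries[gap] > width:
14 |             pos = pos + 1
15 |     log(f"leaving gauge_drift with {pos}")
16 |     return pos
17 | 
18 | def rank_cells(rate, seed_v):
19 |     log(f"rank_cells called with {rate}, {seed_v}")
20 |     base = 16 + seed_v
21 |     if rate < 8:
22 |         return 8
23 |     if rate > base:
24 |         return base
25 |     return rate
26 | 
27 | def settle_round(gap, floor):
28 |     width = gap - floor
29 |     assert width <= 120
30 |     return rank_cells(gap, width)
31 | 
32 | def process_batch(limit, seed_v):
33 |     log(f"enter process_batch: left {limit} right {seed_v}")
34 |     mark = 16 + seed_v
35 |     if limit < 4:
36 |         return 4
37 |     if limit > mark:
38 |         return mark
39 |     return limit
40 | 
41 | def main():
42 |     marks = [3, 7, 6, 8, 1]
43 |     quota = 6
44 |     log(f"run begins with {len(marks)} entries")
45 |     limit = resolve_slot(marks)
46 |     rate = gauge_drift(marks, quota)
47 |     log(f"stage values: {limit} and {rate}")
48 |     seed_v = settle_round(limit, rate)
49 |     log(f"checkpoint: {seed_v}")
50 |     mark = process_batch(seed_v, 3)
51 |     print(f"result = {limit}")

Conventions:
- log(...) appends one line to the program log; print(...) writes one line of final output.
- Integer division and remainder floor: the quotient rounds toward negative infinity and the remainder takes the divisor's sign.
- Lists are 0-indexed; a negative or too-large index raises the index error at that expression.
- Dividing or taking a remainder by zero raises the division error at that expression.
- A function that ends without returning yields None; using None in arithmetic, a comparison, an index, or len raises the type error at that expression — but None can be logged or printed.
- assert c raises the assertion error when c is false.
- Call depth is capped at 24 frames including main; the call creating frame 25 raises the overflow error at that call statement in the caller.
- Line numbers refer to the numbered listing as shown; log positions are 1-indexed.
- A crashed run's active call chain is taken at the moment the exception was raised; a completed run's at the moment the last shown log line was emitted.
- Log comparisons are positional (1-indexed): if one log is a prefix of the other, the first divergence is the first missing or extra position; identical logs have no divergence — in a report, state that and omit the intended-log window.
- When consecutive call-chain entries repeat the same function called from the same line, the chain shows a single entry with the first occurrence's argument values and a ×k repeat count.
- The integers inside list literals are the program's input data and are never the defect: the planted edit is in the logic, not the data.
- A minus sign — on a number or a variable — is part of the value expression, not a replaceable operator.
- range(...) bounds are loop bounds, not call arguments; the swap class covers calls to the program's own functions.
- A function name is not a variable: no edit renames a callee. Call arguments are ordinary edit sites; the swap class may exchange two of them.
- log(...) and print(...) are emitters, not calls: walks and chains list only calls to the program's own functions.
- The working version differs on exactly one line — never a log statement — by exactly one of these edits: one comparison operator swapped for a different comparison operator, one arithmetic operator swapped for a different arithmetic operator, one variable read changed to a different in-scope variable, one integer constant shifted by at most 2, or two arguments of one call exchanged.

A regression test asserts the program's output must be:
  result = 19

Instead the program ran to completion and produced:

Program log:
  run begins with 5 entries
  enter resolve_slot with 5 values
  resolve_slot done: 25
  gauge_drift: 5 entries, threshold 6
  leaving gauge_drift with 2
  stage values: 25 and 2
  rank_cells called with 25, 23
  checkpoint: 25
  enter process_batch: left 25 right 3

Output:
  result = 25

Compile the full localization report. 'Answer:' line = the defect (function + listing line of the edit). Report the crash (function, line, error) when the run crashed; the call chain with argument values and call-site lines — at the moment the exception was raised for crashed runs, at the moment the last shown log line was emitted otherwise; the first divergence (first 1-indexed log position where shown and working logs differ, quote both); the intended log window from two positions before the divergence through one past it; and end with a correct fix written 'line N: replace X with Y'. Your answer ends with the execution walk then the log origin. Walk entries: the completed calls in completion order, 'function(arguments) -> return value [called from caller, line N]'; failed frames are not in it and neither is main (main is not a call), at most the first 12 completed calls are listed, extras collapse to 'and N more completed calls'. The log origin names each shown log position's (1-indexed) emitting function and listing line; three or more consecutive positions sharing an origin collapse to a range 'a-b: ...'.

Answer: the defect is in main at line 51.
Key observation: Log streams are identical — the defect surfaces only in the printed output.
Call chain: main -> process_batch(25, 3) (called at line 50).
First divergence: none; the two logs match at every position.
Execution walk:
  resolve_slot([3, 7, 6, 8, 1]) -> 25  [called from main, line 45]
  gauge_drift([3, 7, 6, 8, 1], 6) -> 2  [called from main, line 46]
  rank_cells(25, 23) -> 25  [called from settle_round, line 30]
  settle_round(25, 2) -> 25  [called from main, line 48]
  process_batch(25, 3) -> 19  [called from main, line 50]
Log origin:
  1 — main, line 44
  2 — resolve_slot, line 2
  3 — resolve_slot, line 6
  4 — gauge_drift, line 10
  5 — gauge_drift, line 15
  6 — main, line 47
  7 — rank_cells, line 19
  8 — main, line 49
  9 — process_batch, line 33
A correct fix: line 51: replace `limit` with `mark`.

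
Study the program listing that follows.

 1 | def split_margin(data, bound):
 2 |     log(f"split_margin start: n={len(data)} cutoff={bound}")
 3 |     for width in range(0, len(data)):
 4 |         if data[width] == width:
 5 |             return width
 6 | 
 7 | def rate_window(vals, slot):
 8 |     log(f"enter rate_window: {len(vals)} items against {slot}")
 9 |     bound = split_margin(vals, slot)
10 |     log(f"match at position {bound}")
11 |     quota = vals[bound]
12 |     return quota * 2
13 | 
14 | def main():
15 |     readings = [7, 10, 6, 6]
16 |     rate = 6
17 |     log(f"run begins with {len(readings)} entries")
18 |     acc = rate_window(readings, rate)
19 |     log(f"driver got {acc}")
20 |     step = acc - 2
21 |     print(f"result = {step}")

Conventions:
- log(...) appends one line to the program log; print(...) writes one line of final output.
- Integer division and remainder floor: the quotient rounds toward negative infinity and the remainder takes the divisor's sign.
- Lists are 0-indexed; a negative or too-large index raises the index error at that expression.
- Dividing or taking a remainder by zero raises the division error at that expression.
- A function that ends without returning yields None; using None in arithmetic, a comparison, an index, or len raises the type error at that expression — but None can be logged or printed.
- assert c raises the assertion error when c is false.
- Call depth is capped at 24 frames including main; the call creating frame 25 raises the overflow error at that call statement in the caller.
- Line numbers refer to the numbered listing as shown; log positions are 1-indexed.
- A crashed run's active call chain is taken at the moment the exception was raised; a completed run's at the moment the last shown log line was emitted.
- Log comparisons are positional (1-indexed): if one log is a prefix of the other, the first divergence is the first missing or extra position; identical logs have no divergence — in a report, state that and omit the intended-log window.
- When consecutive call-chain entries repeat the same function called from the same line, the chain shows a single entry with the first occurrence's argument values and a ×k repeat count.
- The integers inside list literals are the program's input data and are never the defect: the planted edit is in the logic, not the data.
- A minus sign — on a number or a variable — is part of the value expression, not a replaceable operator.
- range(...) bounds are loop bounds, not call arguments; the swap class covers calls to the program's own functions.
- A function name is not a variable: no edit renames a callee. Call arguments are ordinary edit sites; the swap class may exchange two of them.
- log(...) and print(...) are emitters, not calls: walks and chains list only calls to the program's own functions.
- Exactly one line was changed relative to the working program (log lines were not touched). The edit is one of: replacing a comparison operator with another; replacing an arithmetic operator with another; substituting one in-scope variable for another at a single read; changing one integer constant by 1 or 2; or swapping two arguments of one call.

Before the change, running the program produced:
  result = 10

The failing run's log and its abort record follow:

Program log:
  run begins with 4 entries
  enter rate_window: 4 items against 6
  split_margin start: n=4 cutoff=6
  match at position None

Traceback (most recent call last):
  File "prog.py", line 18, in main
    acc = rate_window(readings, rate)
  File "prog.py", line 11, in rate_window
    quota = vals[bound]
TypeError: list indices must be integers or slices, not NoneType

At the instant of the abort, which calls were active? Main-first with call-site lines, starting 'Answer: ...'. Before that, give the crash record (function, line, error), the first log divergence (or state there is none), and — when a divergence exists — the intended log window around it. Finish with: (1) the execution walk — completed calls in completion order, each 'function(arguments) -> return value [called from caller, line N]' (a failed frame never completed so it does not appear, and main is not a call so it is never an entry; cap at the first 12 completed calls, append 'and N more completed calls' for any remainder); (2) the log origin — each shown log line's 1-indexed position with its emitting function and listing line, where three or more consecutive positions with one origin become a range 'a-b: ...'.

Answer: main -> rate_window (called at line 18).
Key observation: Everything matches until log position 4, which reads 'match at position None' in place of 'match at position 2'.
Crash: rate_window, line 11, TypeError.
First divergence: at position 4 the run shows 'match at position None' where the working version logs 'match at position 2'.
Intended log window:
  2: enter rate_window: 4 items against 6
  3: split_margin start: n=4 cutoff=6
  4: match at position 2
  5: driver got 12
Execution walk:
  split_margin([7, 10, 6, 6], 6) -> None  [called from rate_window, line 9]
Log origins:
  1 — main, line 17
  2 — rate_window, line 8
  3 — split_margin, line 2
  4 — rate_window, line 10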